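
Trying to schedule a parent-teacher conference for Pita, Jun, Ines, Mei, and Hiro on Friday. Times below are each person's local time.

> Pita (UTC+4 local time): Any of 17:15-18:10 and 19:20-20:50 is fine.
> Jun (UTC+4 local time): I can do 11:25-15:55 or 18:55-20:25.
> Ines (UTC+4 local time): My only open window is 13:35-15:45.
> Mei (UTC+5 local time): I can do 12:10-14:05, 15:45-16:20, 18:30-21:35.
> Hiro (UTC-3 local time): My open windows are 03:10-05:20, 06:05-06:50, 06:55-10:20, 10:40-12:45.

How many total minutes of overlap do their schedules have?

0

Pita in UTC: 13:15-14:10, 15:20-16:50 (subtract 4h to convert from UTC+4).
Jun in UTC: 07:25-11:55, 14:55-16:25 (subtract 4h to convert from UTC+4).
Ines in UTC: 09:35-11:45 (subtract 4h to convert from UTC+4).
Mei in UTC: 07:10-09:05, 10:45-11:20, 13:30-16:35 (subtract 5h to convert from UTC+5).
Hiro in UTC: 06:10-08:20, 09:05-09:50, 09:55-13:20, 13:40-15:45 (add 3h to convert from UTC-3).
Pita ∩ Jun: 15:20-16:25.
Pita ∩ Jun ∩ Ines: ∅.
Pita ∩ Jun ∩ Ines ∩ Mei: ∅.
Pita ∩ Jun ∩ Ines ∩ Mei ∩ Hiro: ∅.
There is no time when everyone is free.
There is no common window, so the total is 0 minutes.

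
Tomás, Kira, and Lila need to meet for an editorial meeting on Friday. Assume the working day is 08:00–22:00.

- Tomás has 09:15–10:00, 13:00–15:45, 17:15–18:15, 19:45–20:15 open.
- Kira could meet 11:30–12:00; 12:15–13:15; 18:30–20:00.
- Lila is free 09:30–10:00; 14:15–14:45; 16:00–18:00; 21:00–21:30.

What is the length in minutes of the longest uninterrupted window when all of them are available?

0

Tomás ∩ Kira: 13:00-13:15, 19:45-20:00.
Tomás ∩ Kira ∩ Lila: ∅.
There is no time when everyone is free.
No common window exists, so the longest block is 0 minutes.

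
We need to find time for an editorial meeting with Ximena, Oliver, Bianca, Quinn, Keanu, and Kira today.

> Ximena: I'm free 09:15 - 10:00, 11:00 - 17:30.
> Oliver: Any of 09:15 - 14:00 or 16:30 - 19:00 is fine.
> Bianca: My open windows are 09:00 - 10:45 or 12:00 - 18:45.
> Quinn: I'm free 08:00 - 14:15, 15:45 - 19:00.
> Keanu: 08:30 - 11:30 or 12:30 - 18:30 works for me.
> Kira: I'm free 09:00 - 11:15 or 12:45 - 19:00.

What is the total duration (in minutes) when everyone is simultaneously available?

Ximena ∩ Oliver: 09:15-10:00, 11:00-14:00, 16:30-17:30.
Ximena ∩ Oliver ∩ Bianca: 09:15-10:00, 12:00-14:00, 16:30-17:30.
Ximena ∩ Oliver ∩ Bianca ∩ Quinn: 09:15-10:00, 12:00-14:00, 16:30-17:30.
Ximena ∩ Oliver ∩ Bianca ∩ Quinn ∩ Keanu: 09:15-10:00, 12:30-14:00, 16:30-17:30.
Ximena ∩ Oliver ∩ Bianca ∩ Quinn ∩ Keanu ∩ Kira: 09:15-10:00, 12:45-14:00, 16:30-17:30.
Summing the common windows: 45 + 75 + 60 = 180 minutes.

180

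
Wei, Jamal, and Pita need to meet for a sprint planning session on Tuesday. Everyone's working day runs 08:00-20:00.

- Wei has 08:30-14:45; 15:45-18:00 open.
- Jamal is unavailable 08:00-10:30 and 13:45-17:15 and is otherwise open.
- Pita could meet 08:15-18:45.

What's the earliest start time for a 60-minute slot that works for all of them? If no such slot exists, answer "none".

10:30

Wei free: 08:30-14:45, 15:45-18:00.
Jamal free: 10:30-13:45, 17:15-20:00 (invert busy blocks within the working day).
Pita free: 08:15-18:45.
Wei ∩ Jamal: 10:30-13:45, 17:15-18:00.
Wei ∩ Jamal ∩ Pita: 10:30-13:45, 17:15-18:00.
Those are the intersection windows.
The first common window of at least 60 minutes is 10:30-13:45, so the earliest start is 10:30.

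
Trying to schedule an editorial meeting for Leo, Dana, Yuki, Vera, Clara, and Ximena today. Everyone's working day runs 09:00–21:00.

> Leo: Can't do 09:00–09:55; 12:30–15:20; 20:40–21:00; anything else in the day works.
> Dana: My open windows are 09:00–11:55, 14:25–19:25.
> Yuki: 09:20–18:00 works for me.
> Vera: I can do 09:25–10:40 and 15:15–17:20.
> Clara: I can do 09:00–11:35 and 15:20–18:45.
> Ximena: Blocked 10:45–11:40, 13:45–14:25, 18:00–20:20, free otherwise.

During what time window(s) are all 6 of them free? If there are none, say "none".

Leo free: 09:55-12:30, 15:20-20:40 (invert busy blocks within the working day).
Dana free: 09:00-11:55, 14:25-19:25.
Yuki free: 09:20-18:00.
Vera free: 09:25-10:40, 15:15-17:20.
Clara free: 09:00-11:35, 15:20-18:45.
Ximena free: 09:00-10:45, 11:40-13:45, 14:25-18:00, 20:20-21:00 (invert busy blocks within the working day).
Leo ∩ Dana: 09:55-11:55, 15:20-19:25.
Leo ∩ Dana ∩ Yuki: 09:55-11:55, 15:20-18:00.
Leo ∩ Dana ∩ Yuki ∩ Vera: 09:55-10:40, 15:20-17:20.
Leo ∩ Dana ∩ Yuki ∩ Vera ∩ Clara: 09:55-10:40, 15:20-17:20.
Leo ∩ Dana ∩ Yuki ∩ Vera ∩ Clara ∩ Ximena: 09:55-10:40, 15:20-17:20.
So the common availability across everyone is 09:55-10:40, 15:20-17:20.

09:55-10:40, 15:20-17:20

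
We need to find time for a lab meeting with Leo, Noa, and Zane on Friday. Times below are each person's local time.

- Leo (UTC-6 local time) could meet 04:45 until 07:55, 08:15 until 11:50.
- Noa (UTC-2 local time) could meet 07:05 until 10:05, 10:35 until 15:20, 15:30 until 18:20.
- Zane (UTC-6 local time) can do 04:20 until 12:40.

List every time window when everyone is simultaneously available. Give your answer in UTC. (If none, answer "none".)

Leo in UTC: 10:45-13:55, 14:15-17:50 (add 6h to convert from UTC-6).
Noa in UTC: 09:05-12:05, 12:35-17:20, 17:30-20:20 (add 2h to convert from UTC-2).
Zane in UTC: 10:20-18:40 (add 6h to convert from UTC-6).
Leo ∩ Noa: 10:45-12:05, 12:35-13:55, 14:15-17:20, 17:30-17:50.
Leo ∩ Noa ∩ Zane: 10:45-12:05, 12:35-13:55, 14:15-17:20, 17:30-17:50.

10:45-12:05, 12:35-13:55, 14:15-17:20, 17:30-17:50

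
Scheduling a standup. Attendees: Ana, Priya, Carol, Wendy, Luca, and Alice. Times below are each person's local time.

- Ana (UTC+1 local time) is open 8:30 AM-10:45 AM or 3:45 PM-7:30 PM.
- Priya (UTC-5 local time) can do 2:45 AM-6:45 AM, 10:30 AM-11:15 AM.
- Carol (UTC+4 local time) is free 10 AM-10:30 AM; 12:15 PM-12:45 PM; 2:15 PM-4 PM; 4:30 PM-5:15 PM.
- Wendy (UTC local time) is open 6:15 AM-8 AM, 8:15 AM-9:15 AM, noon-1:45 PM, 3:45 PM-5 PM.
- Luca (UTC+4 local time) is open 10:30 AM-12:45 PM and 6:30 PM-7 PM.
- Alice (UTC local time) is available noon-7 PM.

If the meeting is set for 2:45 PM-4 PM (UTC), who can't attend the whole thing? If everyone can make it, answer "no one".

Ana in UTC: 07:30-09:45, 14:45-18:30 (subtract 1h to convert from UTC+1).
Priya in UTC: 07:45-11:45, 15:30-16:15 (add 5h to convert from UTC-5).
Carol in UTC: 06:00-06:30, 08:15-08:45, 10:15-12:00, 12:30-13:15 (subtract 4h to convert from UTC+4).
Wendy in UTC: 06:15-08:00, 08:15-09:15, 12:00-13:45, 15:45-17:00.
Luca in UTC: 06:30-08:45, 14:30-15:00 (subtract 4h to convert from UTC+4).
Alice in UTC: 12:00-19:00.
Ana: free for 14:45-16:00. Priya: not fully free for 14:45-16:00. Carol: not fully free for 14:45-16:00. Wendy: not fully free for 14:45-16:00. Luca: not fully free for 14:45-16:00. Alice: free for 14:45-16:00.

Carol, Luca, Priya, Wendy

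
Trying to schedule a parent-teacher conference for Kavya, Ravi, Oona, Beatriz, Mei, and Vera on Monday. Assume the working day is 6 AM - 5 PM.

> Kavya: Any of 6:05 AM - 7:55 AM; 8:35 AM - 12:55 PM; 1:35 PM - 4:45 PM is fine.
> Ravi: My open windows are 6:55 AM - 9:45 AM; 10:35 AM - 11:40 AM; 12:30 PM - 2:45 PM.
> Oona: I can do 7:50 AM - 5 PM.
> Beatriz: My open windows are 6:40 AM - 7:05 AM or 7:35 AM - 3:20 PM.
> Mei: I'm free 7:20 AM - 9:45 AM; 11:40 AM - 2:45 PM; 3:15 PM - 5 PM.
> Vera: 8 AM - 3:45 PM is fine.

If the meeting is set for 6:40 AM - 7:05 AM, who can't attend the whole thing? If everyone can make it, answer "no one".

Mei, Oona, Ravi, Vera

Kavya: free for 06:40-07:05. Ravi: not fully free for 06:40-07:05. Oona: not fully free for 06:40-07:05. Beatriz: free for 06:40-07:05. Mei: not fully free for 06:40-07:05. Vera: not fully free for 06:40-07:05.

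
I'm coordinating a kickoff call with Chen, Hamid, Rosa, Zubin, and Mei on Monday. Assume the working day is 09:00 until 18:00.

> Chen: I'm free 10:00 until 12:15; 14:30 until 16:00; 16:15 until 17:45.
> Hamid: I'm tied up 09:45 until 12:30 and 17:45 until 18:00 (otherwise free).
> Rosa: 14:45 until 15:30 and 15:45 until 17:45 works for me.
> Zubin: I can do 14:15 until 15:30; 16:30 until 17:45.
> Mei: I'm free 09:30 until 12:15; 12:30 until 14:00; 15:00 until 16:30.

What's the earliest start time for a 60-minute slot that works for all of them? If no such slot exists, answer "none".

Chen free: 10:00-12:15, 14:30-16:00, 16:15-17:45.
Hamid free: 09:00-09:45, 12:30-17:45 (invert busy blocks within the working day).
Rosa free: 14:45-15:30, 15:45-17:45.
Zubin free: 14:15-15:30, 16:30-17:45.
Mei free: 09:30-12:15, 12:30-14:00, 15:00-16:30.
Chen ∩ Hamid: 14:30-16:00, 16:15-17:45.
Chen ∩ Hamid ∩ Rosa: 14:45-15:30, 15:45-16:00, 16:15-17:45.
Chen ∩ Hamid ∩ Rosa ∩ Zubin: 14:45-15:30, 16:30-17:45.
Chen ∩ Hamid ∩ Rosa ∩ Zubin ∩ Mei: 15:00-15:30.
So the common availability across everyone is 15:00-15:30.
No common window is at least 60 minutes long.

none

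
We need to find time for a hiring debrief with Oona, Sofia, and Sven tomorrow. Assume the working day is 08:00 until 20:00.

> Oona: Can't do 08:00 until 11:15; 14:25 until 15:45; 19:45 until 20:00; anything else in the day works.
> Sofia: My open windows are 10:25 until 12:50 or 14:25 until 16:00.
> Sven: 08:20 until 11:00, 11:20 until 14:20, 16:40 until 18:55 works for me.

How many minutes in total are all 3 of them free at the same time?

90

Oona free: 11:15-14:25, 15:45-19:45 (invert busy blocks within the working day).
Sofia free: 10:25-12:50, 14:25-16:00.
Sven free: 08:20-11:00, 11:20-14:20, 16:40-18:55.
Oona ∩ Sofia: 11:15-12:50, 15:45-16:00.
Oona ∩ Sofia ∩ Sven: 11:20-12:50.
That's a single block of 90 minutes.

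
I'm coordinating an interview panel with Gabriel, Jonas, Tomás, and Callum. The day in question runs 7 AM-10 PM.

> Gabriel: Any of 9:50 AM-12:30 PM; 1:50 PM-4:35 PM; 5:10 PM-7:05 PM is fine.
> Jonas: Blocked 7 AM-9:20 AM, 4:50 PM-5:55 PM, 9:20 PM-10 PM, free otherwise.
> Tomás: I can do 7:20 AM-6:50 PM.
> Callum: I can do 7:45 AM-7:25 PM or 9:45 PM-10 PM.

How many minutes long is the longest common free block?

165

Gabriel free: 09:50-12:30, 13:50-16:35, 17:10-19:05.
Jonas free: 09:20-16:50, 17:55-21:20 (invert busy blocks within the working day).
Tomás free: 07:20-18:50.
Callum free: 07:45-19:25, 21:45-22:00.
Gabriel ∩ Jonas: 09:50-12:30, 13:50-16:35, 17:55-19:05.
Gabriel ∩ Jonas ∩ Tomás: 09:50-12:30, 13:50-16:35, 17:55-18:50.
Gabriel ∩ Jonas ∩ Tomás ∩ Callum: 09:50-12:30, 13:50-16:35, 17:55-18:50.
The longest is 13:50-16:35 at 165 minutes.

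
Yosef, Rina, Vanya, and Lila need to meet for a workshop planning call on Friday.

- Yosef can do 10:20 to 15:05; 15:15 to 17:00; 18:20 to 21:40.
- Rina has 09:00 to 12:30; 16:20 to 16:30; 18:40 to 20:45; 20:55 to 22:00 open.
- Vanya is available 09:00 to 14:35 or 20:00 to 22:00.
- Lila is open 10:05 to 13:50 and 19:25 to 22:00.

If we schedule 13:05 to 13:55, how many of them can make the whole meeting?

2

Yosef and Vanya can make the full 13:05-13:55 slot — that's 2.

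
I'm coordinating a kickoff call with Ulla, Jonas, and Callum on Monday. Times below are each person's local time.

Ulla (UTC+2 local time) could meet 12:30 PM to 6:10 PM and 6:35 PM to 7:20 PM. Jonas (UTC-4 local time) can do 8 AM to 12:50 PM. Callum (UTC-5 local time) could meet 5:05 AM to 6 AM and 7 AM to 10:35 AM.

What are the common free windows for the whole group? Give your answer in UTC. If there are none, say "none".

12:00-15:35

Ulla in UTC: 10:30-16:10, 16:35-17:20 (subtract 2h to convert from UTC+2).
Jonas in UTC: 12:00-16:50 (add 4h to convert from UTC-4).
Callum in UTC: 10:05-11:00, 12:00-15:35 (add 5h to convert from UTC-5).
Ulla ∩ Jonas: 12:00-16:10, 16:35-16:50.
Ulla ∩ Jonas ∩ Callum: 12:00-15:35.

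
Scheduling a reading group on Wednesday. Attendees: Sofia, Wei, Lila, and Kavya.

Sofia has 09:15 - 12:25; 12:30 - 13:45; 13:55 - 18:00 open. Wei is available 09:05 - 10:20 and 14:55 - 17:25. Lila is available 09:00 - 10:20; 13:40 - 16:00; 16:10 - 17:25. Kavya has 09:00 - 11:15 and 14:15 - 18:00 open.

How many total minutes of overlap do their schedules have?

205

Sofia ∩ Wei: 09:15-10:20, 14:55-17:25.
Sofia ∩ Wei ∩ Lila: 09:15-10:20, 14:55-16:00, 16:10-17:25.
Sofia ∩ Wei ∩ Lila ∩ Kavya: 09:15-10:20, 14:55-16:00, 16:10-17:25.
Summing the common windows: 65 + 65 + 75 = 205 minutes.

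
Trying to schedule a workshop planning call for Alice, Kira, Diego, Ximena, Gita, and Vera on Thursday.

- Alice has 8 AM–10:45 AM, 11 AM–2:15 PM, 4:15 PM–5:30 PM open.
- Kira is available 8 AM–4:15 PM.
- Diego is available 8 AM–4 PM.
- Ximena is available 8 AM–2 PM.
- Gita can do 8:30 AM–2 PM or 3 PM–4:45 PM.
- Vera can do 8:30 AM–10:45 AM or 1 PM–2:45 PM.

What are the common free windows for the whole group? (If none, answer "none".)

Alice ∩ Kira: 08:00-10:45, 11:00-14:15.
Alice ∩ Kira ∩ Diego: 08:00-10:45, 11:00-14:15.
Alice ∩ Kira ∩ Diego ∩ Ximena: 08:00-10:45, 11:00-14:00.
Alice ∩ Kira ∩ Diego ∩ Ximena ∩ Gita: 08:30-10:45, 11:00-14:00.
Alice ∩ Kira ∩ Diego ∩ Ximena ∩ Gita ∩ Vera: 08:30-10:45, 13:00-14:00.

08:30-10:45, 13:00-14:00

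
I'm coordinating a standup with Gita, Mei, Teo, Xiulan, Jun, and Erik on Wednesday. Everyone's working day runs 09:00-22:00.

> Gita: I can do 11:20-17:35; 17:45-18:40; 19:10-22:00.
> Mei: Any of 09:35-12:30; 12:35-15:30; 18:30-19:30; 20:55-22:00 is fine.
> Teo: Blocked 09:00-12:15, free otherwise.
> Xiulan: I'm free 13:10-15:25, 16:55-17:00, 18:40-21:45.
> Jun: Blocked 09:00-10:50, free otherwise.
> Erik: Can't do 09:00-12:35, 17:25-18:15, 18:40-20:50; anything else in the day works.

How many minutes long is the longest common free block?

Gita free: 11:20-17:35, 17:45-18:40, 19:10-22:00.
Mei free: 09:35-12:30, 12:35-15:30, 18:30-19:30, 20:55-22:00.
Teo free: 12:15-22:00 (invert busy blocks within the working day).
Xiulan free: 13:10-15:25, 16:55-17:00, 18:40-21:45.
Jun free: 10:50-22:00 (invert busy blocks within the working day).
Erik free: 12:35-17:25, 18:15-18:40, 20:50-22:00 (invert busy blocks within the working day).
Gita ∩ Mei: 11:20-12:30, 12:35-15:30, 18:30-18:40, 19:10-19:30, 20:55-22:00.
Gita ∩ Mei ∩ Teo: 12:15-12:30, 12:35-15:30, 18:30-18:40, 19:10-19:30, 20:55-22:00.
Gita ∩ Mei ∩ Teo ∩ Xiulan: 13:10-15:25, 19:10-19:30, 20:55-21:45.
Gita ∩ Mei ∩ Teo ∩ Xiulan ∩ Jun: 13:10-15:25, 19:10-19:30, 20:55-21:45.
Gita ∩ Mei ∩ Teo ∩ Xiulan ∩ Jun ∩ Erik: 13:10-15:25, 20:55-21:45.
The longest is 13:10-15:25 at 135 minutes.

135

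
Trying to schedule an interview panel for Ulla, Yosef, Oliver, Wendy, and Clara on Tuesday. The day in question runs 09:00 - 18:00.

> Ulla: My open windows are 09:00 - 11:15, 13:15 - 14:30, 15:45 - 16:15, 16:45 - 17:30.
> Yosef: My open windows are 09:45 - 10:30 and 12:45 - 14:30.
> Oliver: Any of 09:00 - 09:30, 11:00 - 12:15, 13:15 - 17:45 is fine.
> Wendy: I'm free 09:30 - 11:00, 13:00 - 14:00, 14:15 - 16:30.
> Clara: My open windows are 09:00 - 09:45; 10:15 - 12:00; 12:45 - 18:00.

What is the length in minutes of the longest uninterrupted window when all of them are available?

45

Ulla ∩ Yosef: 09:45-10:30, 13:15-14:30.
Ulla ∩ Yosef ∩ Oliver: 13:15-14:30.
Ulla ∩ Yosef ∩ Oliver ∩ Wendy: 13:15-14:00, 14:15-14:30.
Ulla ∩ Yosef ∩ Oliver ∩ Wendy ∩ Clara: 13:15-14:00, 14:15-14:30.
Those are the intersection windows.
The longest is 13:15-14:00 at 45 minutes.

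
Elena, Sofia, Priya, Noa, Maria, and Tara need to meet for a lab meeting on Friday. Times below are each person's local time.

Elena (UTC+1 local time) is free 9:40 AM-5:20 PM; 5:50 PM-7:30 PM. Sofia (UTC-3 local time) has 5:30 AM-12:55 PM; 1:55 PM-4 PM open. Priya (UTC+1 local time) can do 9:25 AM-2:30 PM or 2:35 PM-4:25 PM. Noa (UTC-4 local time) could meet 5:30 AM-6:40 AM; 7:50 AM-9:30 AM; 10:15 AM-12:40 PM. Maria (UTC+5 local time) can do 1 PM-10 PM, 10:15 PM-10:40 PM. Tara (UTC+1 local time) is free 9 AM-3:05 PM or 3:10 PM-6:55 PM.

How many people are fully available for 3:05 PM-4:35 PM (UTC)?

3

Elena in UTC: 08:40-16:20, 16:50-18:30 (subtract 1h to convert from UTC+1).
Sofia in UTC: 08:30-15:55, 16:55-19:00 (add 3h to convert from UTC-3).
Priya in UTC: 08:25-13:30, 13:35-15:25 (subtract 1h to convert from UTC+1).
Noa in UTC: 09:30-10:40, 11:50-13:30, 14:15-16:40 (add 4h to convert from UTC-4).
Maria in UTC: 08:00-17:00, 17:15-17:40 (subtract 5h to convert from UTC+5).
Tara in UTC: 08:00-14:05, 14:10-17:55 (subtract 1h to convert from UTC+1).
Noa, Maria, and Tara can make the full 15:05-16:35 slot — that's 3.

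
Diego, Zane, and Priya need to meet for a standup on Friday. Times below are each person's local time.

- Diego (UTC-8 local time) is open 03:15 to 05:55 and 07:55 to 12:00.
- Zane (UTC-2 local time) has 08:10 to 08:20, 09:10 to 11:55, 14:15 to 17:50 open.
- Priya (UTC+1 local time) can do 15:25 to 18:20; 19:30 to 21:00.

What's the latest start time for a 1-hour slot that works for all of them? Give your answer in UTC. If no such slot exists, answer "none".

Diego in UTC: 11:15-13:55, 15:55-20:00 (add 8h to convert from UTC-8).
Zane in UTC: 10:10-10:20, 11:10-13:55, 16:15-19:50 (add 2h to convert from UTC-2).
Priya in UTC: 14:25-17:20, 18:30-20:00 (subtract 1h to convert from UTC+1).
Diego ∩ Zane: 11:15-13:55, 16:15-19:50.
Diego ∩ Zane ∩ Priya: 16:15-17:20, 18:30-19:50.
Those are the intersection windows.
The last common window of at least 60 minutes is 18:30-19:50; a 60-minute meeting can start as late as 18:50 and still end by 19:50.

18:50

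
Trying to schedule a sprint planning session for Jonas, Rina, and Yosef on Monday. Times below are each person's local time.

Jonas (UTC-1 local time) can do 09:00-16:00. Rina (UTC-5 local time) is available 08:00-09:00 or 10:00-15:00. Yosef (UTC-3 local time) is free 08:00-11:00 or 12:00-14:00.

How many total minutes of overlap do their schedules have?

180

Jonas in UTC: 10:00-17:00 (add 1h to convert from UTC-1).
Rina in UTC: 13:00-14:00, 15:00-20:00 (add 5h to convert from UTC-5).
Yosef in UTC: 11:00-14:00, 15:00-17:00 (add 3h to convert from UTC-3).
Jonas ∩ Rina: 13:00-14:00, 15:00-17:00.
Jonas ∩ Rina ∩ Yosef: 13:00-14:00, 15:00-17:00.
Summing the common windows: 60 + 120 = 180 minutes.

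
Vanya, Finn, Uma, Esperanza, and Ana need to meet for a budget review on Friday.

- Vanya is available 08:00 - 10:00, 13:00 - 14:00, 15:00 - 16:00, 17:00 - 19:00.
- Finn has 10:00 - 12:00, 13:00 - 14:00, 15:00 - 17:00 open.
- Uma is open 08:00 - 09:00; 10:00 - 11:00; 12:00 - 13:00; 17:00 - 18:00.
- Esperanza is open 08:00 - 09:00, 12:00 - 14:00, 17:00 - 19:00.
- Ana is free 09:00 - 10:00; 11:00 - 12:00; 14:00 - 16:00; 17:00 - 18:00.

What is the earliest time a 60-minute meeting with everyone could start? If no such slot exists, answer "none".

none

Vanya ∩ Finn: 13:00-14:00, 15:00-16:00.
Vanya ∩ Finn ∩ Uma: ∅.
Vanya ∩ Finn ∩ Uma ∩ Esperanza: ∅.
Vanya ∩ Finn ∩ Uma ∩ Esperanza ∩ Ana: ∅.
There is no time when everyone is free.
No common window is at least 60 minutes long.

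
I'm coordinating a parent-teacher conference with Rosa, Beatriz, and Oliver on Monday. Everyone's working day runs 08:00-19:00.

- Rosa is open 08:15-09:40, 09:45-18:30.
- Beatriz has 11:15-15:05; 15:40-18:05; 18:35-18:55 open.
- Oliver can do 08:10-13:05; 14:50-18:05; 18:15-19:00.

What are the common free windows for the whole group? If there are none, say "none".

11:15-13:05, 14:50-15:05, 15:40-18:05

Rosa ∩ Beatriz: 11:15-15:05, 15:40-18:05.
Rosa ∩ Beatriz ∩ Oliver: 11:15-13:05, 14:50-15:05, 15:40-18:05.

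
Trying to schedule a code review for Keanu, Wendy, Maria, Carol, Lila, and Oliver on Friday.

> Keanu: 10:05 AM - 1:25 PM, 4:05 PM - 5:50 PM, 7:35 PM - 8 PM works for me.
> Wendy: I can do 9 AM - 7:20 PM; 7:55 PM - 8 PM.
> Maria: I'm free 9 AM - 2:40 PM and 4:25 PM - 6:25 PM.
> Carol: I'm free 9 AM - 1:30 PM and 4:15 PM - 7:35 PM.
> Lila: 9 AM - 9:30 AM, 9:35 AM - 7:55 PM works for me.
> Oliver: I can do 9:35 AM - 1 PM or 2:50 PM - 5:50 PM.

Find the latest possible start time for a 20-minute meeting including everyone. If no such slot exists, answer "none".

17:30

Keanu ∩ Wendy: 10:05-13:25, 16:05-17:50, 19:55-20:00.
Keanu ∩ Wendy ∩ Maria: 10:05-13:25, 16:25-17:50.
Keanu ∩ Wendy ∩ Maria ∩ Carol: 10:05-13:25, 16:25-17:50.
Keanu ∩ Wendy ∩ Maria ∩ Carol ∩ Lila: 10:05-13:25, 16:25-17:50.
Keanu ∩ Wendy ∩ Maria ∩ Carol ∩ Lila ∩ Oliver: 10:05-13:00, 16:25-17:50.
The last common window of at least 20 minutes is 16:25-17:50; a 20-minute meeting can start as late as 17:30 and still end by 17:50.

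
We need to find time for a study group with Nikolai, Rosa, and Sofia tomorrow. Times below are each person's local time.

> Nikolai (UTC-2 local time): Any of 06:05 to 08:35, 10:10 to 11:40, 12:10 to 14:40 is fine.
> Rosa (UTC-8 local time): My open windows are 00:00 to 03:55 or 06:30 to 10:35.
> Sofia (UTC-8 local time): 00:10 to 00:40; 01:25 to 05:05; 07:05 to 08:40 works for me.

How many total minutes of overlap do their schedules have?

Nikolai in UTC: 08:05-10:35, 12:10-13:40, 14:10-16:40 (add 2h to convert from UTC-2).
Rosa in UTC: 08:00-11:55, 14:30-18:35 (add 8h to convert from UTC-8).
Sofia in UTC: 08:10-08:40, 09:25-13:05, 15:05-16:40 (add 8h to convert from UTC-8).
Nikolai ∩ Rosa: 08:05-10:35, 14:30-16:40.
Nikolai ∩ Rosa ∩ Sofia: 08:10-08:40, 09:25-10:35, 15:05-16:40.
Summing the common windows: 30 + 70 + 95 = 195 minutes.

195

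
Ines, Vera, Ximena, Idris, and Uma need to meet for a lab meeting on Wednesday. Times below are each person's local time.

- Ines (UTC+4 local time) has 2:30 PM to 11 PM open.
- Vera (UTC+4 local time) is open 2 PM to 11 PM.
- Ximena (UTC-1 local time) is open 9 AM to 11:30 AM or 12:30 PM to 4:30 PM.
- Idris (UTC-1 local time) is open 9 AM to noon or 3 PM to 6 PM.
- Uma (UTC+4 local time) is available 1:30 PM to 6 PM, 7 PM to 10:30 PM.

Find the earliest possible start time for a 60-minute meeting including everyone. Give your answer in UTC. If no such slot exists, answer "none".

Ines in UTC: 10:30-19:00 (subtract 4h to convert from UTC+4).
Vera in UTC: 10:00-19:00 (subtract 4h to convert from UTC+4).
Ximena in UTC: 10:00-12:30, 13:30-17:30 (add 1h to convert from UTC-1).
Idris in UTC: 10:00-13:00, 16:00-19:00 (add 1h to convert from UTC-1).
Uma in UTC: 09:30-14:00, 15:00-18:30 (subtract 4h to convert from UTC+4).
Ines ∩ Vera: 10:30-19:00.
Ines ∩ Vera ∩ Ximena: 10:30-12:30, 13:30-17:30.
Ines ∩ Vera ∩ Ximena ∩ Idris: 10:30-12:30, 16:00-17:30.
Ines ∩ Vera ∩ Ximena ∩ Idris ∩ Uma: 10:30-12:30, 16:00-17:30.
The first common window of at least 60 minutes is 10:30-12:30, so the earliest start is 10:30.

10:30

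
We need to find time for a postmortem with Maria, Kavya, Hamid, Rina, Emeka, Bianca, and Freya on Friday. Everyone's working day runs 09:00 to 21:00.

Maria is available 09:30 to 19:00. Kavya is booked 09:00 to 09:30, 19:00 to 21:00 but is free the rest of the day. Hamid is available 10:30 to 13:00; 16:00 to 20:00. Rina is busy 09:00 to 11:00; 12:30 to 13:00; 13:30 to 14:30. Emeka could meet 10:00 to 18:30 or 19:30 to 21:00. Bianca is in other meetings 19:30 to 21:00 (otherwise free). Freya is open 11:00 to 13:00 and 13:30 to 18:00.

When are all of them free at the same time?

11:00-12:30, 16:00-18:00

Maria free: 09:30-19:00.
Kavya free: 09:30-19:00 (invert busy blocks within the working day).
Hamid free: 10:30-13:00, 16:00-20:00.
Rina free: 11:00-12:30, 13:00-13:30, 14:30-21:00 (invert busy blocks within the working day).
Emeka free: 10:00-18:30, 19:30-21:00.
Bianca free: 09:00-19:30 (invert busy blocks within the working day).
Freya free: 11:00-13:00, 13:30-18:00.
Maria ∩ Kavya: 09:30-19:00.
Maria ∩ Kavya ∩ Hamid: 10:30-13:00, 16:00-19:00.
Maria ∩ Kavya ∩ Hamid ∩ Rina: 11:00-12:30, 16:00-19:00.
Maria ∩ Kavya ∩ Hamid ∩ Rina ∩ Emeka: 11:00-12:30, 16:00-18:30.
Maria ∩ Kavya ∩ Hamid ∩ Rina ∩ Emeka ∩ Bianca: 11:00-12:30, 16:00-18:30.
Maria ∩ Kavya ∩ Hamid ∩ Rina ∩ Emeka ∩ Bianca ∩ Freya: 11:00-12:30, 16:00-18:00.
Those are the intersection windows.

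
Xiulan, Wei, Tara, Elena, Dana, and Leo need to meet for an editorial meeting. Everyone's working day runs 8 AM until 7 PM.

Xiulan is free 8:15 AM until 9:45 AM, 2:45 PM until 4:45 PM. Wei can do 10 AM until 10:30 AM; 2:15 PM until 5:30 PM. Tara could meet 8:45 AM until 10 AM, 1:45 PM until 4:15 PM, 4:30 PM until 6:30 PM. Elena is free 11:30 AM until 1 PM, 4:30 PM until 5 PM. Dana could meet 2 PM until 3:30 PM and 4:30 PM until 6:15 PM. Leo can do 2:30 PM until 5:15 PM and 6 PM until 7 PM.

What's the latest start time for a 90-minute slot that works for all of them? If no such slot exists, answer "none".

none

Xiulan ∩ Wei: 14:45-16:45.
Xiulan ∩ Wei ∩ Tara: 14:45-16:15, 16:30-16:45.
Xiulan ∩ Wei ∩ Tara ∩ Elena: 16:30-16:45.
Xiulan ∩ Wei ∩ Tara ∩ Elena ∩ Dana: 16:30-16:45.
Xiulan ∩ Wei ∩ Tara ∩ Elena ∩ Dana ∩ Leo: 16:30-16:45.
No common window is at least 90 minutes long.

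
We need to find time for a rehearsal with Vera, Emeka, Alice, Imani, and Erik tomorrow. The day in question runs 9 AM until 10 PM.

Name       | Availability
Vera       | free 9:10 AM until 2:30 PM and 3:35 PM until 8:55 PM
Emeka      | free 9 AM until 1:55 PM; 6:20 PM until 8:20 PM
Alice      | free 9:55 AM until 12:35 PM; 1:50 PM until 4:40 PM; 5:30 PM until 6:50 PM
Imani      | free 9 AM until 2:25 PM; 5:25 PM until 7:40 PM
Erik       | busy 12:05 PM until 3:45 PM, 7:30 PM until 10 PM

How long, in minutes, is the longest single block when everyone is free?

Vera free: 09:10-14:30, 15:35-20:55.
Emeka free: 09:00-13:55, 18:20-20:20.
Alice free: 09:55-12:35, 13:50-16:40, 17:30-18:50.
Imani free: 09:00-14:25, 17:25-19:40.
Erik free: 09:00-12:05, 15:45-19:30 (invert busy blocks within the working day).
Vera ∩ Emeka: 09:10-13:55, 18:20-20:20.
Vera ∩ Emeka ∩ Alice: 09:55-12:35, 13:50-13:55, 18:20-18:50.
Vera ∩ Emeka ∩ Alice ∩ Imani: 09:55-12:35, 13:50-13:55, 18:20-18:50.
Vera ∩ Emeka ∩ Alice ∩ Imani ∩ Erik: 09:55-12:05, 18:20-18:50.
The longest is 09:55-12:05 at 130 minutes.

130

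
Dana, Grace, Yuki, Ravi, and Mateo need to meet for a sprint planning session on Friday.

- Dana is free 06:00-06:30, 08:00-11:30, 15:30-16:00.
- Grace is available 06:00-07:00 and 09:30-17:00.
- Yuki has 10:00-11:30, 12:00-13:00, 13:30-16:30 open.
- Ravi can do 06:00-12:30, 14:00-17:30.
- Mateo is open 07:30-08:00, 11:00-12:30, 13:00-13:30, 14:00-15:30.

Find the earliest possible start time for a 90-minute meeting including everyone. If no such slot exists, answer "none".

none

Dana ∩ Grace: 06:00-06:30, 09:30-11:30, 15:30-16:00.
Dana ∩ Grace ∩ Yuki: 10:00-11:30, 15:30-16:00.
Dana ∩ Grace ∩ Yuki ∩ Ravi: 10:00-11:30, 15:30-16:00.
Dana ∩ Grace ∩ Yuki ∩ Ravi ∩ Mateo: 11:00-11:30.
No common window is at least 90 minutes long.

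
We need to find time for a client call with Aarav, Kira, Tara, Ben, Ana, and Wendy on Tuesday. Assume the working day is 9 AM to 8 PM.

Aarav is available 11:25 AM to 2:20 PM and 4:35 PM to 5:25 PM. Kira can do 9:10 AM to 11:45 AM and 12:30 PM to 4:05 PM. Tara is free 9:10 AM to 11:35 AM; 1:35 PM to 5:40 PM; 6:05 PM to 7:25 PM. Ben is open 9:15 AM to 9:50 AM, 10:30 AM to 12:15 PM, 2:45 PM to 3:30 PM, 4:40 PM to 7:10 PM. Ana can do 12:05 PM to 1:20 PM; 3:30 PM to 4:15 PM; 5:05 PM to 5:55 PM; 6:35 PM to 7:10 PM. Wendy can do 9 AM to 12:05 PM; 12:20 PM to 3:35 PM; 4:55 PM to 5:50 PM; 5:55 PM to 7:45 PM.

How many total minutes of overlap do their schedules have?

0

Aarav ∩ Kira: 11:25-11:45, 12:30-14:20.
Aarav ∩ Kira ∩ Tara: 11:25-11:35, 13:35-14:20.
Aarav ∩ Kira ∩ Tara ∩ Ben: 11:25-11:35.
Aarav ∩ Kira ∩ Tara ∩ Ben ∩ Ana: ∅.
Aarav ∩ Kira ∩ Tara ∩ Ben ∩ Ana ∩ Wendy: ∅.
There is no time when everyone is free.
There is no common window, so the total is 0 minutes.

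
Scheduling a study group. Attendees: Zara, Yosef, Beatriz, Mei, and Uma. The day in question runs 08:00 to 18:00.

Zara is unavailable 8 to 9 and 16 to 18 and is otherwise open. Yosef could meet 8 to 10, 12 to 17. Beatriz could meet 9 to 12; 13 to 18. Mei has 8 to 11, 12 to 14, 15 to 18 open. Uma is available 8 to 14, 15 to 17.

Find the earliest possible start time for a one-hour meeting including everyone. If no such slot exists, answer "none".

Zara free: 09:00-16:00 (invert busy blocks within the working day).
Yosef free: 08:00-10:00, 12:00-17:00.
Beatriz free: 09:00-12:00, 13:00-18:00.
Mei free: 08:00-11:00, 12:00-14:00, 15:00-18:00.
Uma free: 08:00-14:00, 15:00-17:00.
Zara ∩ Yosef: 09:00-10:00, 12:00-16:00.
Zara ∩ Yosef ∩ Beatriz: 09:00-10:00, 13:00-16:00.
Zara ∩ Yosef ∩ Beatriz ∩ Mei: 09:00-10:00, 13:00-14:00, 15:00-16:00.
Zara ∩ Yosef ∩ Beatriz ∩ Mei ∩ Uma: 09:00-10:00, 13:00-14:00, 15:00-16:00.
The first common window of at least 60 minutes is 09:00-10:00, so the earliest start is 09:00.

09:00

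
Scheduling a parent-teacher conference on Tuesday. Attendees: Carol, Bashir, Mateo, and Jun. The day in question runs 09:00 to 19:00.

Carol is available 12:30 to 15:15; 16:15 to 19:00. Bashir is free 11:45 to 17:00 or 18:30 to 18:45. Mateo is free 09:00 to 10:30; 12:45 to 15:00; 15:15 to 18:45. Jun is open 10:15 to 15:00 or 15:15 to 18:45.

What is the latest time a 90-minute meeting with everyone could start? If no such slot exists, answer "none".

13:30

Carol ∩ Bashir: 12:30-15:15, 16:15-17:00, 18:30-18:45.
Carol ∩ Bashir ∩ Mateo: 12:45-15:00, 16:15-17:00, 18:30-18:45.
Carol ∩ Bashir ∩ Mateo ∩ Jun: 12:45-15:00, 16:15-17:00, 18:30-18:45.
The last common window of at least 90 minutes is 12:45-15:00; a 90-minute meeting can start as late as 13:30 and still end by 15:00.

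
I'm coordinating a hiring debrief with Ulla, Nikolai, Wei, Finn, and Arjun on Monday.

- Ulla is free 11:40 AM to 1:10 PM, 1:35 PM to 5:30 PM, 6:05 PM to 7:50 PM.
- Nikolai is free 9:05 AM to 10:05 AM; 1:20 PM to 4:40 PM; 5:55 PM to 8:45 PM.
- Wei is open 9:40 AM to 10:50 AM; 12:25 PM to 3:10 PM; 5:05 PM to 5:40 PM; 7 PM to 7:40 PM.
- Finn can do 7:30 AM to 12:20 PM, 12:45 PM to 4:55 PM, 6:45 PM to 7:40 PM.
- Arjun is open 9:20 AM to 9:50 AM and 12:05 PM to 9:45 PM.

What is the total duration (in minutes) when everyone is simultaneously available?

Ulla ∩ Nikolai: 13:35-16:40, 18:05-19:50.
Ulla ∩ Nikolai ∩ Wei: 13:35-15:10, 19:00-19:40.
Ulla ∩ Nikolai ∩ Wei ∩ Finn: 13:35-15:10, 19:00-19:40.
Ulla ∩ Nikolai ∩ Wei ∩ Finn ∩ Arjun: 13:35-15:10, 19:00-19:40.
So the common availability across everyone is 13:35-15:10, 19:00-19:40.
Summing the common windows: 95 + 40 = 135 minutes.

135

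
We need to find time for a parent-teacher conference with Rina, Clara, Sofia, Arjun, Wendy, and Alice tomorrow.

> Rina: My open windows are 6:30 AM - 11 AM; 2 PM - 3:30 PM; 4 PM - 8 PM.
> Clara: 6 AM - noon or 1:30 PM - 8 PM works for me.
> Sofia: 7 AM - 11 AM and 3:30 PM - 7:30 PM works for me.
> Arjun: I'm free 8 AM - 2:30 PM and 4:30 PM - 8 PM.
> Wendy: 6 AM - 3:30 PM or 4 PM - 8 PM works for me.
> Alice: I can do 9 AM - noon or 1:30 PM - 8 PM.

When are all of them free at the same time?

Rina ∩ Clara: 06:30-11:00, 14:00-15:30, 16:00-20:00.
Rina ∩ Clara ∩ Sofia: 07:00-11:00, 16:00-19:30.
Rina ∩ Clara ∩ Sofia ∩ Arjun: 08:00-11:00, 16:30-19:30.
Rina ∩ Clara ∩ Sofia ∩ Arjun ∩ Wendy: 08:00-11:00, 16:30-19:30.
Rina ∩ Clara ∩ Sofia ∩ Arjun ∩ Wendy ∩ Alice: 09:00-11:00, 16:30-19:30.

09:00-11:00, 16:30-19:30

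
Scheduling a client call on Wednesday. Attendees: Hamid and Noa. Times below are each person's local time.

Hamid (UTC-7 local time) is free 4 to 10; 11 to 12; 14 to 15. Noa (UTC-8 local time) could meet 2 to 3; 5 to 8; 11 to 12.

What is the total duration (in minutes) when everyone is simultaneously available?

180

Hamid in UTC: 11:00-17:00, 18:00-19:00, 21:00-22:00 (add 7h to convert from UTC-7).
Noa in UTC: 10:00-11:00, 13:00-16:00, 19:00-20:00 (add 8h to convert from UTC-8).
Hamid ∩ Noa: 13:00-16:00.
That's a single block of 180 minutes.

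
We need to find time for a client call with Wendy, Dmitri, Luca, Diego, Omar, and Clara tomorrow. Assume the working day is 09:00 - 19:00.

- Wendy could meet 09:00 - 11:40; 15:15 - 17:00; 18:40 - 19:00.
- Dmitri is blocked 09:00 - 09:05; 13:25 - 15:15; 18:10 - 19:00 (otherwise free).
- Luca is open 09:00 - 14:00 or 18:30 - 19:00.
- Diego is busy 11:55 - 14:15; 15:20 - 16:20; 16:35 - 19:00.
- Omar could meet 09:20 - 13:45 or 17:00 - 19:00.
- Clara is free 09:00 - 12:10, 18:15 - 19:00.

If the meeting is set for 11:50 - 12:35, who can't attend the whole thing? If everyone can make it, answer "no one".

Wendy free: 09:00-11:40, 15:15-17:00, 18:40-19:00.
Dmitri free: 09:05-13:25, 15:15-18:10 (invert busy blocks within the working day).
Luca free: 09:00-14:00, 18:30-19:00.
Diego free: 09:00-11:55, 14:15-15:20, 16:20-16:35 (invert busy blocks within the working day).
Omar free: 09:20-13:45, 17:00-19:00.
Clara free: 09:00-12:10, 18:15-19:00.
Wendy: not fully free for 11:50-12:35. Dmitri: free for 11:50-12:35. Luca: free for 11:50-12:35. Diego: not fully free for 11:50-12:35. Omar: free for 11:50-12:35. Clara: not fully free for 11:50-12:35.

Clara, Diego, Wendy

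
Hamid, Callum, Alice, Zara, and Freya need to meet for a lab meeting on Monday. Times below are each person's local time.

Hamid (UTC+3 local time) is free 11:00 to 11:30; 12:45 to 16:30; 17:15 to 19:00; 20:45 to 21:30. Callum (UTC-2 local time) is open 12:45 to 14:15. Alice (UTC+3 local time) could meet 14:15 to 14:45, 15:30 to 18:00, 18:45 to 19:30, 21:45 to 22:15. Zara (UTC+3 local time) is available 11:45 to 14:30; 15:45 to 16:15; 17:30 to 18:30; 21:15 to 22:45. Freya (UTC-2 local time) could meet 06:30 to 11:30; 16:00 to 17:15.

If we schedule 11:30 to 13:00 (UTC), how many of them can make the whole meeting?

Hamid in UTC: 08:00-08:30, 09:45-13:30, 14:15-16:00, 17:45-18:30 (subtract 3h to convert from UTC+3).
Callum in UTC: 14:45-16:15 (add 2h to convert from UTC-2).
Alice in UTC: 11:15-11:45, 12:30-15:00, 15:45-16:30, 18:45-19:15 (subtract 3h to convert from UTC+3).
Zara in UTC: 08:45-11:30, 12:45-13:15, 14:30-15:30, 18:15-19:45 (subtract 3h to convert from UTC+3).
Freya in UTC: 08:30-13:30, 18:00-19:15 (add 2h to convert from UTC-2).
Hamid and Freya can make the full 11:30-13:00 slot — that's 2.

2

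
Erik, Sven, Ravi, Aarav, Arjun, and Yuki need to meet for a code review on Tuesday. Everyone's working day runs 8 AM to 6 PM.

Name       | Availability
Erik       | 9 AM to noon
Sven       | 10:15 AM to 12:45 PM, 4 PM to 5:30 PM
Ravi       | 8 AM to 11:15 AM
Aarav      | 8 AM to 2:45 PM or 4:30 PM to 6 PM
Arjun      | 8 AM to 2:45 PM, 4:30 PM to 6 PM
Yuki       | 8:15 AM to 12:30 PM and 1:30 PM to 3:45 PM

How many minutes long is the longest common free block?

60

Erik ∩ Sven: 10:15-12:00.
Erik ∩ Sven ∩ Ravi: 10:15-11:15.
Erik ∩ Sven ∩ Ravi ∩ Aarav: 10:15-11:15.
Erik ∩ Sven ∩ Ravi ∩ Aarav ∩ Arjun: 10:15-11:15.
Erik ∩ Sven ∩ Ravi ∩ Aarav ∩ Arjun ∩ Yuki: 10:15-11:15.
Those are the intersection windows.
The longest is 10:15-11:15 at 60 minutes.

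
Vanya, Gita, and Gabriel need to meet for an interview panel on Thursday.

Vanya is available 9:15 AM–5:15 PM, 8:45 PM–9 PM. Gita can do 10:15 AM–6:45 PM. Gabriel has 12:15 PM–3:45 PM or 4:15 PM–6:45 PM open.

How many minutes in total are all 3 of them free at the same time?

270

Vanya ∩ Gita: 10:15-17:15.
Vanya ∩ Gita ∩ Gabriel: 12:15-15:45, 16:15-17:15.
Summing the common windows: 210 + 60 = 270 minutes.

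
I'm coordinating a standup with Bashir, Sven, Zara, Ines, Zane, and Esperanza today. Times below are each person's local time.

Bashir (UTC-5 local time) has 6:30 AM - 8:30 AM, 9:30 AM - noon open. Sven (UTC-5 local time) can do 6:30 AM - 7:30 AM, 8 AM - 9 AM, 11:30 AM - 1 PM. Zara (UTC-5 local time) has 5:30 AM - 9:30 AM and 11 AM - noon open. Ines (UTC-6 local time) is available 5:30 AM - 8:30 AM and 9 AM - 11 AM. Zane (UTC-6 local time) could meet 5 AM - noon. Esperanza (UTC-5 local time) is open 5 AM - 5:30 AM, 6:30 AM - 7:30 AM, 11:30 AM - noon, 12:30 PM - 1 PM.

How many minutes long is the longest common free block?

60

Bashir in UTC: 11:30-13:30, 14:30-17:00 (add 5h to convert from UTC-5).
Sven in UTC: 11:30-12:30, 13:00-14:00, 16:30-18:00 (add 5h to convert from UTC-5).
Zara in UTC: 10:30-14:30, 16:00-17:00 (add 5h to convert from UTC-5).
Ines in UTC: 11:30-14:30, 15:00-17:00 (add 6h to convert from UTC-6).
Zane in UTC: 11:00-18:00 (add 6h to convert from UTC-6).
Esperanza in UTC: 10:00-10:30, 11:30-12:30, 16:30-17:00, 17:30-18:00 (add 5h to convert from UTC-5).
Bashir ∩ Sven: 11:30-12:30, 13:00-13:30, 16:30-17:00.
Bashir ∩ Sven ∩ Zara: 11:30-12:30, 13:00-13:30, 16:30-17:00.
Bashir ∩ Sven ∩ Zara ∩ Ines: 11:30-12:30, 13:00-13:30, 16:30-17:00.
Bashir ∩ Sven ∩ Zara ∩ Ines ∩ Zane: 11:30-12:30, 13:00-13:30, 16:30-17:00.
Bashir ∩ Sven ∩ Zara ∩ Ines ∩ Zane ∩ Esperanza: 11:30-12:30, 16:30-17:00.
The longest is 11:30-12:30 at 60 minutes.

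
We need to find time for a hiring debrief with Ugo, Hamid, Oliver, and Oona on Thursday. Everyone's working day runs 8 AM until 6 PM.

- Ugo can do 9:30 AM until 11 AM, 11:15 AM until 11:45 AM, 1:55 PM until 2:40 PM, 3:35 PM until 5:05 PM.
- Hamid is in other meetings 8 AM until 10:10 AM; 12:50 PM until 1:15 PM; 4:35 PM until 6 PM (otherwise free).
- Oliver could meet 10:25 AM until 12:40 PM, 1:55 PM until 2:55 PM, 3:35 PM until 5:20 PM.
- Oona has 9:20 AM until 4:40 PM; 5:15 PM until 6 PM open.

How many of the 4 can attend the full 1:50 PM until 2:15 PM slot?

Ugo free: 09:30-11:00, 11:15-11:45, 13:55-14:40, 15:35-17:05.
Hamid free: 10:10-12:50, 13:15-16:35 (invert busy blocks within the working day).
Oliver free: 10:25-12:40, 13:55-14:55, 15:35-17:20.
Oona free: 09:20-16:40, 17:15-18:00.
Hamid and Oona can make the full 13:50-14:15 slot — that's 2.

2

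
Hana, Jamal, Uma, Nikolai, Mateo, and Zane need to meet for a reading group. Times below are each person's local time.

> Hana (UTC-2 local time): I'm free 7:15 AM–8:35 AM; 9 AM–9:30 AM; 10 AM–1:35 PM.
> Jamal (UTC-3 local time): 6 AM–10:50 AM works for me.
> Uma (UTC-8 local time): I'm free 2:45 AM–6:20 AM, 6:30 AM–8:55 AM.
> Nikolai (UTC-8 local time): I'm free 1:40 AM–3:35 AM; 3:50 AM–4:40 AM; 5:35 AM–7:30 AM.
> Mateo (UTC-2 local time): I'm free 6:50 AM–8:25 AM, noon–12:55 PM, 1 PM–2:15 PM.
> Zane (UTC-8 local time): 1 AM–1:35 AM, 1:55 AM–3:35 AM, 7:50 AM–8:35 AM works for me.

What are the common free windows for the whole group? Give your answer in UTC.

Hana in UTC: 09:15-10:35, 11:00-11:30, 12:00-15:35 (add 2h to convert from UTC-2).
Jamal in UTC: 09:00-13:50 (add 3h to convert from UTC-3).
Uma in UTC: 10:45-14:20, 14:30-16:55 (add 8h to convert from UTC-8).
Nikolai in UTC: 09:40-11:35, 11:50-12:40, 13:35-15:30 (add 8h to convert from UTC-8).
Mateo in UTC: 08:50-10:25, 14:00-14:55, 15:00-16:15 (add 2h to convert from UTC-2).
Zane in UTC: 09:00-09:35, 09:55-11:35, 15:50-16:35 (add 8h to convert from UTC-8).
Hana ∩ Jamal: 09:15-10:35, 11:00-11:30, 12:00-13:50.
Hana ∩ Jamal ∩ Uma: 11:00-11:30, 12:00-13:50.
Hana ∩ Jamal ∩ Uma ∩ Nikolai: 11:00-11:30, 12:00-12:40, 13:35-13:50.
Hana ∩ Jamal ∩ Uma ∩ Nikolai ∩ Mateo: ∅.
Hana ∩ Jamal ∩ Uma ∩ Nikolai ∩ Mateo ∩ Zane: ∅.
There is no time when everyone is free.

none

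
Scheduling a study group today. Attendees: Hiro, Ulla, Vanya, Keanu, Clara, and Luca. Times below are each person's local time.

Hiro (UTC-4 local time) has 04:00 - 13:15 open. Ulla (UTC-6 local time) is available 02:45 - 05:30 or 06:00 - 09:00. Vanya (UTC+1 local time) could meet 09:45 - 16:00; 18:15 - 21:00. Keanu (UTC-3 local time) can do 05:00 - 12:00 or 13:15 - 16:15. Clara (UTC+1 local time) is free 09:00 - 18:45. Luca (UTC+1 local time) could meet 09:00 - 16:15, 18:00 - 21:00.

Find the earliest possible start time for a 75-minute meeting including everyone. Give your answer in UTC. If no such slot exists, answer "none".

Hiro in UTC: 08:00-17:15 (add 4h to convert from UTC-4).
Ulla in UTC: 08:45-11:30, 12:00-15:00 (add 6h to convert from UTC-6).
Vanya in UTC: 08:45-15:00, 17:15-20:00 (subtract 1h to convert from UTC+1).
Keanu in UTC: 08:00-15:00, 16:15-19:15 (add 3h to convert from UTC-3).
Clara in UTC: 08:00-17:45 (subtract 1h to convert from UTC+1).
Luca in UTC: 08:00-15:15, 17:00-20:00 (subtract 1h to convert from UTC+1).
Hiro ∩ Ulla: 08:45-11:30, 12:00-15:00.
Hiro ∩ Ulla ∩ Vanya: 08:45-11:30, 12:00-15:00.
Hiro ∩ Ulla ∩ Vanya ∩ Keanu: 08:45-11:30, 12:00-15:00.
Hiro ∩ Ulla ∩ Vanya ∩ Keanu ∩ Clara: 08:45-11:30, 12:00-15:00.
Hiro ∩ Ulla ∩ Vanya ∩ Keanu ∩ Clara ∩ Luca: 08:45-11:30, 12:00-15:00.
The first common window of at least 75 minutes is 08:45-11:30, so the earliest start is 08:45.

08:45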